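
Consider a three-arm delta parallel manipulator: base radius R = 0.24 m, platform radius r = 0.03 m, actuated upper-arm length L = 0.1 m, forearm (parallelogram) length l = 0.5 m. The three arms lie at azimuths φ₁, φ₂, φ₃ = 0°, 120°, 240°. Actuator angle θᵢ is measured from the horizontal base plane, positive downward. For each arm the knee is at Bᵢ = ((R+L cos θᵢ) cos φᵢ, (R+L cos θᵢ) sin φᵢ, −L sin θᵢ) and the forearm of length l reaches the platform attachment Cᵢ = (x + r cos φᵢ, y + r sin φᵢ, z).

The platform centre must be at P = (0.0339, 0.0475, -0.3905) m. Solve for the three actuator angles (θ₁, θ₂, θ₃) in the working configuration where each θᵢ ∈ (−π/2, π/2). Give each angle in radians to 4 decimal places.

θ₁ = -0.2619, θ₂ = -0.1746, θ₃ = 0.4361

arm 1 (φ=0.0°): x'=0.0339, y'=0.0475
  A cos θ + B sin θ = C:  0.1761·cos θ + -0.3905·sin θ = 0.2712
  θ1 = atan2(B,A) + arccos(C/0.4284) = -0.2619
rotate P by −φ2: (0.0242, -0.0531, -0.3905)
  A cos θ + B sin θ = C:  0.1858·cos θ + -0.3905·sin θ = 0.2508
  γ=atan2(-0.3905,0.1858)=-1.1267;  ψ=arccos(0.5800)=0.9521;  θ2=γ+ψ≈-0.1746
φ3=240.0° → target in arm frame (-0.0581, 0.0056)
  e−x'=0.2681;  (l²−L²−(e−x')²−y'²−z²)/2L = 0.0780
  γ=atan2(-0.3905,0.2681)=-0.9692;  ψ=arccos(0.1648)=1.4053;  θ3=γ+ψ≈0.4361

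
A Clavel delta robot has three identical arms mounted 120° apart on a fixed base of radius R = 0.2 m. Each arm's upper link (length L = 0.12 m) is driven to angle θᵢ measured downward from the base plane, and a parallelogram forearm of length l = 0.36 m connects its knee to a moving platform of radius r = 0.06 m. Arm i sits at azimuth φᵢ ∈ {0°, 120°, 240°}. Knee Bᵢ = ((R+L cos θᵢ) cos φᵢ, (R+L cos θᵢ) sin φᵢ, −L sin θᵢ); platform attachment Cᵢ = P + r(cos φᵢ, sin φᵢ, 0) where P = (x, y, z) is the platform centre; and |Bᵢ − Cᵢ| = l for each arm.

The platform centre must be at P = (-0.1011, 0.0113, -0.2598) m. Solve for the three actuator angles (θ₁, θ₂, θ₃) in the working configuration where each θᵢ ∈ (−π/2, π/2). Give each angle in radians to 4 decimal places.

θ₁ = 0.8725, θ₂ = -0.2626, θ₃ = -0.0874

φ1=0.0° → target in arm frame (-0.1011, 0.0113)
  e−x'=0.2411;  (l²−L²−(e−x')²−y'²−z²)/2L = -0.0440
  γ=atan2(-0.2598,0.2411)=-0.8227;  ψ=arccos(-0.1241)=1.6952;  θ1=γ+ψ≈0.8725
rotate P by −φ2: (0.0603, 0.0819, -0.2598)
  e−x'=0.0797;  (l²−L²−(e−x')²−y'²−z²)/2L = 0.1444
  √(A²+B²)=0.2717;  θ2 = -1.2733+1.0107 ≈ -0.2626
arm 3 (φ=240.0°): x'=0.0408, y'=-0.0932
  A cos θ + B sin θ = C:  0.0992·cos θ + -0.2598·sin θ = 0.1215
  θ3 = atan2(B,A) + arccos(C/0.2781) = -0.0874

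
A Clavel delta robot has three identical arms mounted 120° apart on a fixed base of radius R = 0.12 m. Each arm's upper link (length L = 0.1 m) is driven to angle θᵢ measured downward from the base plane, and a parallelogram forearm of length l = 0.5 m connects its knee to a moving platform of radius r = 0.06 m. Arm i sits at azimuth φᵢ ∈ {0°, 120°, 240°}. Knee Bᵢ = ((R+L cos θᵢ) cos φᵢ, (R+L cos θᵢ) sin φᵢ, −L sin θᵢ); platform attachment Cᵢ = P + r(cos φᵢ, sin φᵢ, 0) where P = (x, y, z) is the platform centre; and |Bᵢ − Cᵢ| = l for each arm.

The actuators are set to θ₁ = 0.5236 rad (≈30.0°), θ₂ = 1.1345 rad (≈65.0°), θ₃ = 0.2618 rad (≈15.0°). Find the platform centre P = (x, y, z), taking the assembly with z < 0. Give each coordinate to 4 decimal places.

φ1=0.0°: virtual centre (0.1466, 0.0000, -0.0500), radius l
O2 = (0.1023·cos120.0°, 0.1023·sin120.0°, -0.0906) = (-0.0511, 0.0886, -0.0906)
arm 3 at φ=240.0°: e+L cos θ3 = 0.1566;  O3 = (-0.0783, -0.1356, -0.0259)
subtract pairs → two planes through P
[-0.3955 0.1771 -0.0813]·P = -0.0053;  [-0.4498 -0.2712 0.0482]·P = 0.0012
Cramer: x(z) = 0.0066-0.0722z;  y(z) = -0.0153+0.2976z
sphere 1 gives Az²+Bz+C=0 with A=1.0938, B=0.1111, C=-0.2277;  B²−4AC=1.0084;  roots -0.5098, 0.4083;  negative root z = -0.5098
x = 0.0434, y = -0.1671

(0.0434, -0.1671, -0.5098)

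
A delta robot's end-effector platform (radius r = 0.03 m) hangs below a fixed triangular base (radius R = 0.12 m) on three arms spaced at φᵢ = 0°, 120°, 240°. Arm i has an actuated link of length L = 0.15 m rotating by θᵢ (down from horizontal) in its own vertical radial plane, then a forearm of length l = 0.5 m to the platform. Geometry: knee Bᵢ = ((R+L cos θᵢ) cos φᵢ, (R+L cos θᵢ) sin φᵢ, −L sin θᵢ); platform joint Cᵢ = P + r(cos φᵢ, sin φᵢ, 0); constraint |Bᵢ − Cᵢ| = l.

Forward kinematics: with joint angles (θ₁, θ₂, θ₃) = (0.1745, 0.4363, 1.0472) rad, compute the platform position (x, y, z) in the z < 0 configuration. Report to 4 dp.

φ1=0.0°: virtual centre (0.2377, 0.0000, -0.0260), radius l
arm 2 at φ=120.0°: e+L cos θ2 = 0.2259;  O2 = (-0.1130, 0.1957, -0.0634)
O3 = (0.1650·cos240.0°, 0.1650·sin240.0°, -0.1299) = (-0.0825, -0.1429, -0.1299)
eliminate P² terms by subtracting sphere 1 from 2 and 3
plane₁₂: -0.7014x+0.3914y+-0.0747z = -0.0021
det = 0.4511;  x = 0.0127+-0.2275z,  y = 0.0173+-0.2169z
into |P−O₁|² = l²: 1.0988z² + 0.1470z + -0.1984 = 0;  Δ = 0.8936;  z = -0.4970 or 0.3633 → z<0 root = -0.4970
x = 0.1258, y = 0.1252

(0.1258, 0.1252, -0.4970)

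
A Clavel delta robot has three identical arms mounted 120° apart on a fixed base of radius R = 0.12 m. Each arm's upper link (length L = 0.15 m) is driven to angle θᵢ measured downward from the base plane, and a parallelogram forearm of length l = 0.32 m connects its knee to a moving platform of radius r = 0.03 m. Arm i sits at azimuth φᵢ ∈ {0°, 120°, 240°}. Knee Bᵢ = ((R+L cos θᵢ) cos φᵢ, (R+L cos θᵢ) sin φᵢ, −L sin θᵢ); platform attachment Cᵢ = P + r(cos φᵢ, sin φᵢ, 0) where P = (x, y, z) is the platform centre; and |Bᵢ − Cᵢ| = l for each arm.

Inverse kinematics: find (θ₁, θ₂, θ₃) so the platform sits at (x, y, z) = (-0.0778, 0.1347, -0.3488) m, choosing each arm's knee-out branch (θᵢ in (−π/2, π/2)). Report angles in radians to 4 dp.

rotate P by −φ1: (-0.0778, 0.1347, -0.3488)
  e−x'=0.1678;  (l²−L²−(e−x')²−y'²−z²)/2L = -0.2935
  √(A²+B²)=0.3871;  θ1 = -1.1224+2.4316 ≈ 1.3092
arm 2 (φ=120.0°): x'=0.1556, y'=0.0000
  A=-0.0656, B=-0.3488, C=(l²−L²−A²−y'²−z²)/(2L)=-0.1535
  γ=atan2(-0.3488,-0.0656)=-1.7566;  ψ=arccos(-0.4326)=2.0182;  θ2=γ+ψ≈0.2616
φ3=240.0° → target in arm frame (-0.0778, -0.1347)
  A cos θ + B sin θ = C:  0.1678·cos θ + -0.3488·sin θ = -0.2935
  γ=atan2(-0.3488,0.1678)=-1.1225;  ψ=arccos(-0.7583)=2.4316;  θ3=γ+ψ≈1.3091

θ₁ = 1.3092, θ₂ = 0.2616, θ₃ = 1.3091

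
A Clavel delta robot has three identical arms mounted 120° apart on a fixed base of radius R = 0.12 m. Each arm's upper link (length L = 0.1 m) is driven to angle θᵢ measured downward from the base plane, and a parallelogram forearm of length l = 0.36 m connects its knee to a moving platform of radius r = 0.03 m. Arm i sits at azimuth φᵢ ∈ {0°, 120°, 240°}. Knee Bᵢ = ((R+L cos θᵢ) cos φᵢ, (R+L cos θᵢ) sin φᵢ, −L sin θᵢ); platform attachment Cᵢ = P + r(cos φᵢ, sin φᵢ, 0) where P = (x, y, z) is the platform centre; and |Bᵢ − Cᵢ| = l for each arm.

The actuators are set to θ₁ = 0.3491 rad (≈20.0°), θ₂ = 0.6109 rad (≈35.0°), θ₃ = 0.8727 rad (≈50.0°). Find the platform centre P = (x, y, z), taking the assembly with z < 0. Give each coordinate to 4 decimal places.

centre 1 = (0.1840·cos0.0°, 0.1840·sin0.0°, -0.0342) = (0.1840, 0.0000, -0.0342)
φ2=120.0°: virtual centre (-0.0860, 0.1489, -0.0574), radius l
φ3=240.0°: virtual centre (-0.0771, -0.1336, -0.0766), radius l
subtract pairs → two planes through P
[-0.5398 0.2978 -0.0463]·P = -0.0022;  [-0.5222 -0.2672 -0.0848]·P = -0.0053
det = 0.2998;  x = 0.0072+-0.1255z,  y = 0.0058+-0.0720z
quadratic in z: (1.0209)z²+(0.1119)z+(-0.0972)=0, √Δ=0.6398 → z ∈ {-0.3681, 0.2585}; z = -0.3681 (taking z<0)
x = 0.0535, y = 0.0324

(0.0535, 0.0324, -0.3681)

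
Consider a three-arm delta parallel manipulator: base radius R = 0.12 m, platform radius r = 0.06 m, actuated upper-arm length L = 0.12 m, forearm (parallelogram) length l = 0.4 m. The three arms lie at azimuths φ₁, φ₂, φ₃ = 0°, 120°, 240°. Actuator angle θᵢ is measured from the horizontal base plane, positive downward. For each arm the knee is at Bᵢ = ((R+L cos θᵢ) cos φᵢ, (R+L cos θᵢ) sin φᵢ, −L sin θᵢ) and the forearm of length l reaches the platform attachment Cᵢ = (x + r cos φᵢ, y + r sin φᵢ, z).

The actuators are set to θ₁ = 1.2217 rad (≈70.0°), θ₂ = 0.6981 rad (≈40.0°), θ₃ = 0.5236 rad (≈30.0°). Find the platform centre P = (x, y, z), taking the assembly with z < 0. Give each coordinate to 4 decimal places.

φ1=0.0°: virtual centre (0.1010, 0.0000, -0.1128), radius l
O2 = (0.1519·cos120.0°, 0.1519·sin120.0°, -0.0771) = (-0.0760, 0.1316, -0.0771)
φ3=240.0°: virtual centre (-0.0820, -0.1420, -0.0600), radius l
subtract pairs → two planes through P
linear system: -0.3540x+0.2631y = 0.0061−0.0713z; -0.3660x+-0.2839y = 0.0075−0.1055z
det = 0.1968;  x = -0.0189+0.2439z,  y = -0.0022+0.0573z
sphere 1 gives Az²+Bz+C=0 with A=1.0628, B=0.1668, C=-0.1329;  B²−4AC=0.5927;  roots -0.4407, 0.2838;  negative root z = -0.4407
x = -0.1264, y = -0.0275

(-0.1264, -0.0275, -0.4407)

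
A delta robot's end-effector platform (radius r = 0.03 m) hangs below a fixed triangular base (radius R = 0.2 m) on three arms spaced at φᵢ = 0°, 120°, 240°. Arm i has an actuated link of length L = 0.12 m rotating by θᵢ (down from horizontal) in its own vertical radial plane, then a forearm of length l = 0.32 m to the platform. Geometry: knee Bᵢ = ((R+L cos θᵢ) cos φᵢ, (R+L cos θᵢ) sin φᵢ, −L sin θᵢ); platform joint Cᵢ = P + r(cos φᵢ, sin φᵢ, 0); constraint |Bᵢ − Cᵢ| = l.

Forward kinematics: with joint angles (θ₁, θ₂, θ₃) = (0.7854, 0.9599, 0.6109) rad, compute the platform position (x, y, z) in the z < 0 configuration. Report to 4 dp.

centre 1 = (0.2549·cos0.0°, 0.2549·sin0.0°, -0.0849) = (0.2549, 0.0000, -0.0849)
arm 2 at φ=120.0°: ρ2 = 0.2388;  centre 2 = (-0.1194, 0.2068, -0.0983)
arm 3 at φ=240.0°: ρ3 = 0.2683;  centre 3 = (-0.1341, -0.2324, -0.0688)
subtract pairs → two planes through P
plane₁₂: -0.7485x+0.4137y+-0.0269z = -0.0054
Cramer: x(z) = 0.0010+0.0011z;  y(z) = -0.0114+0.0670z
into |P−centre ₁|² = l²: 1.0045z² + 0.1676z + -0.0306 = 0;  Δ = 0.1511;  z = -0.2769 or 0.1100 → z<0 root = -0.2769
x = 0.0006, y = -0.0300

(0.0006, -0.0300, -0.2769)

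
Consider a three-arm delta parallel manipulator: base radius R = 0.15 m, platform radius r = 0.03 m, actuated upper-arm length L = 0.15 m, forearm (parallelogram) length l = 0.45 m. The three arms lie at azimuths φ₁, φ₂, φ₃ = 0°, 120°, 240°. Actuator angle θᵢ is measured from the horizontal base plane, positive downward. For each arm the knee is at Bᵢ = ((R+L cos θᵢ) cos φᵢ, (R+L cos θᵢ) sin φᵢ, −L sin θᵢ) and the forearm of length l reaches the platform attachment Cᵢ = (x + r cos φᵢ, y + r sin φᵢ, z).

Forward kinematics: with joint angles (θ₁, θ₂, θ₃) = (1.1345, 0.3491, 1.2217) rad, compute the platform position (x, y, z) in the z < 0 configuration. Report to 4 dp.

φ1=0.0°: virtual centre (0.1834, 0.0000, -0.1359), radius l
centre 2 = (0.2610·cos120.0°, 0.2610·sin120.0°, -0.0513) = (-0.1305, 0.2260, -0.0513)
centre 3 = (0.1713·cos240.0°, 0.1713·sin240.0°, -0.1410) = (-0.0857, -0.1484, -0.1410)
|centre ₂|²−|centre ₁|² = 0.0186;  |centre ₃|²−|centre ₁|² = -0.0029
[-0.6277 0.4520 0.1693]·P = 0.0186;  [-0.5381 -0.2967 -0.0100]·P = -0.0029
Cramer: x(z) = -0.0098+0.1064z;  y(z) = 0.0276-0.2267z
into |P−centre ₁|² = l²: 1.0627z² + 0.2183z + -0.1459 = 0;  Δ = 0.6680;  z = -0.4872 or 0.2818 → z<0 root = -0.4872
x = -0.0617, y = 0.1380

(-0.0617, 0.1380, -0.4872)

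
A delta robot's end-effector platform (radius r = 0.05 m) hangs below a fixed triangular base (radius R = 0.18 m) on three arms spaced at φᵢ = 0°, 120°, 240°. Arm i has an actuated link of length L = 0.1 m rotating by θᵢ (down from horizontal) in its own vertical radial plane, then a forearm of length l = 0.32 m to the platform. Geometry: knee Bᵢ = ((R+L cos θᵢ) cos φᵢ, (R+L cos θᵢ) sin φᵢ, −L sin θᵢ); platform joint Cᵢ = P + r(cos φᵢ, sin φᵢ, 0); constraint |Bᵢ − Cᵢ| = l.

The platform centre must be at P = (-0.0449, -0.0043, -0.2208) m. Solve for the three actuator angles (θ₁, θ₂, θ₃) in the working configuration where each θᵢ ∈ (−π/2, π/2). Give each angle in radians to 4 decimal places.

θ₁ = 0.4363, θ₂ = -0.1744, θ₃ = -0.2626

arm 1 (φ=0.0°): x'=-0.0449, y'=-0.0043
  A=0.1749, B=-0.2208, C=(l²−L²−A²−y'²−z²)/(2L)=0.0652
  √(A²+B²)=0.2817;  θ1 = -0.9009+1.3372 ≈ 0.4363
rotate P by −φ2: (0.0187, 0.0410, -0.2208)
  A cos θ + B sin θ = C:  0.1113·cos θ + -0.2208·sin θ = 0.1479
  θ2 = atan2(B,A) + arccos(C/0.2473) = -0.1744
arm 3 (φ=240.0°): x'=0.0262, y'=-0.0367
  e−x'=0.1038;  (l²−L²−(e−x')²−y'²−z²)/2L = 0.1576
  √(A²+B²)=0.2440;  θ3 = -1.1312+0.8686 ≈ -0.2626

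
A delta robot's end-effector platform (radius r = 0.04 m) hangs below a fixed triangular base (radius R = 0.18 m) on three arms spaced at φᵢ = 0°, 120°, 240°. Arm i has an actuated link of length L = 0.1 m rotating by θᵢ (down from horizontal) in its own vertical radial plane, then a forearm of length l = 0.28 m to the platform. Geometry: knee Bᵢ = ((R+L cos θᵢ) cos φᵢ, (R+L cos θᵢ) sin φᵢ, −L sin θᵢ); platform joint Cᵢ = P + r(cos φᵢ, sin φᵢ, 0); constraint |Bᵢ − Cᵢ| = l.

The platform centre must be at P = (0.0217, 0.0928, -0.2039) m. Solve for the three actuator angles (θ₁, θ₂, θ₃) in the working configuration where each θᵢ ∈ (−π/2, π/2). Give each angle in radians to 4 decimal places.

θ₁ = 0.4361, θ₂ = -0.0875, θ₃ = 1.3086

rotate P by −φ1: (0.0217, 0.0928, -0.2039)
  A cos θ + B sin θ = C:  0.1183·cos θ + -0.2039·sin θ = 0.0211
  θ1 = atan2(B,A) + arccos(C/0.2357) = 0.4361
rotate P by −φ2: (0.0695, -0.0652, -0.2039)
  e−x'=0.0705;  (l²−L²−(e−x')²−y'²−z²)/2L = 0.0880
  γ=atan2(-0.2039,0.0705)=-1.2380;  ψ=arccos(0.4081)=1.1505;  θ2=γ+ψ≈-0.0875
arm 3 (φ=240.0°): x'=-0.0912, y'=-0.0276
  A=0.2312, B=-0.2039, C=(l²−L²−A²−y'²−z²)/(2L)=-0.1370
  √(A²+B²)=0.3083;  θ3 = -0.7227+2.0313 ≈ 1.3086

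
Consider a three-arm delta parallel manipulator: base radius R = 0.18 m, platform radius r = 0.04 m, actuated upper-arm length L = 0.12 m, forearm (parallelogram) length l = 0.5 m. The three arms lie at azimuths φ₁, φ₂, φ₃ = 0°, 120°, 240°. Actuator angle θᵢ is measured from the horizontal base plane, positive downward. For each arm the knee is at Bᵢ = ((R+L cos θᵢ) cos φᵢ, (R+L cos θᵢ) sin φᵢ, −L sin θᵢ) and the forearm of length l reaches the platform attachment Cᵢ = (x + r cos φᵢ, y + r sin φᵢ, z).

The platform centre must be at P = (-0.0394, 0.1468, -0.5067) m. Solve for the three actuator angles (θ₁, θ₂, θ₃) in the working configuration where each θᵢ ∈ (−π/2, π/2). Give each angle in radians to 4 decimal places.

arm 1 (φ=0.0°): x'=-0.0394, y'=0.1468
  e−x'=0.1794;  (l²−L²−(e−x')²−y'²−z²)/2L = -0.3120
  γ=atan2(-0.5067,0.1794)=-1.2305;  ψ=arccos(-0.5804)=2.1901;  θ1=γ+ψ≈0.9595
φ2=120.0° → target in arm frame (0.1468, -0.0393)
  A=-0.0068, B=-0.5067, C=(l²−L²−A²−y'²−z²)/(2L)=-0.0947
  √(A²+B²)=0.5067;  θ2 = -1.5843+1.7588 ≈ 0.1746
arm 3 (φ=240.0°): x'=-0.1074, y'=-0.1075
  A cos θ + B sin θ = C:  0.2474·cos θ + -0.5067·sin θ = -0.3914
  √(A²+B²)=0.5639;  θ3 = -1.1165+2.3379 ≈ 1.2214

θ₁ = 0.9595, θ₂ = 0.1746, θ₃ = 1.2214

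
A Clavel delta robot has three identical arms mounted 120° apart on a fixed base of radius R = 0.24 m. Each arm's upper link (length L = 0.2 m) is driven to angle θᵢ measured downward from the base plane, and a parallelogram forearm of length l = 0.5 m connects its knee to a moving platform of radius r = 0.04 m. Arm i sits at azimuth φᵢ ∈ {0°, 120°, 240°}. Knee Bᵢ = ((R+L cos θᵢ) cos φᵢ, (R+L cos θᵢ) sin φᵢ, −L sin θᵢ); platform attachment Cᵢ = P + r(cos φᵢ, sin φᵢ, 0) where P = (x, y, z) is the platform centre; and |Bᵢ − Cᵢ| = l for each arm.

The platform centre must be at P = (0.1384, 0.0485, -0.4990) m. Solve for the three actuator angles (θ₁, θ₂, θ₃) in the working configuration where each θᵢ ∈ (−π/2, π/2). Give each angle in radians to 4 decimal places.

arm 1 (φ=0.0°): x'=0.1384, y'=0.0485
  A cos θ + B sin θ = C:  0.0616·cos θ + -0.4990·sin θ = -0.1129
  γ=atan2(-0.4990,0.0616)=-1.4480;  ψ=arccos(-0.2245)=1.7972;  θ1=γ+ψ≈0.3492
arm 2 (φ=120.0°): x'=-0.0272, y'=-0.1441
  A=0.2272, B=-0.4990, C=(l²−L²−A²−y'²−z²)/(2L)=-0.2785
  θ2 = atan2(B,A) + arccos(C/0.5483) = 0.9600
φ3=240.0° → target in arm frame (-0.1112, 0.0956)
  A cos θ + B sin θ = C:  0.3112·cos θ + -0.4990·sin θ = -0.3625
  √(A²+B²)=0.5881;  θ3 = -1.0132+2.2349 ≈ 1.2217

θ₁ = 0.3492, θ₂ = 0.9600, θ₃ = 1.2217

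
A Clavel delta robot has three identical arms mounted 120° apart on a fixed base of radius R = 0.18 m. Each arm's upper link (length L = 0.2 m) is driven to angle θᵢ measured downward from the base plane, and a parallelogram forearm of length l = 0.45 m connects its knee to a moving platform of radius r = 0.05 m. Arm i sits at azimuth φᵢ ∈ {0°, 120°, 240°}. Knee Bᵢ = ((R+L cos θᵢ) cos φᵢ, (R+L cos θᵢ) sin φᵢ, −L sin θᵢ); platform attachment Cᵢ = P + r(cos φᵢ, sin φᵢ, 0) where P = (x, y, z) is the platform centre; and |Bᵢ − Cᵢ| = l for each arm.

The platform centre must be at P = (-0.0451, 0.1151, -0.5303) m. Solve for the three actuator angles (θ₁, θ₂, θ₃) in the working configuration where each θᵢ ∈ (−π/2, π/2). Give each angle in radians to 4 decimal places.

arm 1 (φ=0.0°): x'=-0.0451, y'=0.1151
  A cos θ + B sin θ = C:  0.1751·cos θ + -0.5303·sin θ = -0.4066
  √(A²+B²)=0.5585;  θ1 = -1.2519+2.3862 ≈ 1.1343
φ2=120.0° → target in arm frame (0.1222, -0.0185)
  A=0.0078, B=-0.5303, C=(l²−L²−A²−y'²−z²)/(2L)=-0.2978
  θ2 = atan2(B,A) + arccos(C/0.5304) = 0.6109
arm 3 (φ=240.0°): x'=-0.0771, y'=-0.0966
  A=0.2071, B=-0.5303, C=(l²−L²−A²−y'²−z²)/(2L)=-0.4274
  √(A²+B²)=0.5693;  θ3 = -1.1984+2.4199 ≈ 1.2215

θ₁ = 1.1343, θ₂ = 0.6109, θ₃ = 1.2215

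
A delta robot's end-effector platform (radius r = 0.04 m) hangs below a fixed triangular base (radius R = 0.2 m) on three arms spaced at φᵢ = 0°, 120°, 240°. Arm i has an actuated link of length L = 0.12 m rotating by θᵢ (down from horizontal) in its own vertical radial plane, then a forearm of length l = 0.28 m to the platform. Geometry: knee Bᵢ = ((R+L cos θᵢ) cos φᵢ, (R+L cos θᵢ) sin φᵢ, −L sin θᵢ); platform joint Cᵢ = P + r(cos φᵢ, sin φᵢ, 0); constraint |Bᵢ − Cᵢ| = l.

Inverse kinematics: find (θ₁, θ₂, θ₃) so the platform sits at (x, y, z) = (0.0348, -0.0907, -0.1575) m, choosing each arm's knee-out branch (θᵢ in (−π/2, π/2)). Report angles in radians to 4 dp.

arm 1 (φ=0.0°): x'=0.0348, y'=-0.0907
  A=0.1252, B=-0.1575, C=(l²−L²−A²−y'²−z²)/(2L)=0.0637
  √(A²+B²)=0.2012;  θ1 = -0.8992+1.2486 ≈ 0.3494
arm 2 (φ=120.0°): x'=-0.0959, y'=0.0152
  A cos θ + B sin θ = C:  0.2559·cos θ + -0.1575·sin θ = -0.1106
  γ=atan2(-0.1575,0.2559)=-0.5516;  ψ=arccos(-0.3681)=1.9477;  θ2=γ+ψ≈1.3961
φ3=240.0° → target in arm frame (0.0611, 0.0755)
  A=0.0989, B=-0.1575, C=(l²−L²−A²−y'²−z²)/(2L)=0.0988
  γ=atan2(-0.1575,0.0989)=-1.0103;  ψ=arccos(0.5316)=1.0103;  θ3=γ+ψ≈0.0000

θ₁ = 0.3494, θ₂ = 1.3961, θ₃ = 0.0000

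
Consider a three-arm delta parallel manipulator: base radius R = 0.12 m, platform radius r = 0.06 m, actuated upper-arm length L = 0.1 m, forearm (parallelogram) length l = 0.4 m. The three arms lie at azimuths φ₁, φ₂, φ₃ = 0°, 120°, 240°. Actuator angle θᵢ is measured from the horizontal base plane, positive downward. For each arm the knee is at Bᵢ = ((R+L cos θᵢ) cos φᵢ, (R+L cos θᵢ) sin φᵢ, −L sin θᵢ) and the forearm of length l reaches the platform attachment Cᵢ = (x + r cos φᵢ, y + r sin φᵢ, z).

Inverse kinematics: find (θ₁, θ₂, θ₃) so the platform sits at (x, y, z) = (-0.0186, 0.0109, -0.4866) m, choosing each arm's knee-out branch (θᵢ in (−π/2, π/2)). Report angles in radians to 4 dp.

rotate P by −φ1: (-0.0186, 0.0109, -0.4866)
  e−x'=0.0786;  (l²−L²−(e−x')²−y'²−z²)/2L = -0.4654
  γ=atan2(-0.4866,0.0786)=-1.4107;  ψ=arccos(-0.9442)=2.8058;  θ1=γ+ψ≈1.3952
rotate P by −φ2: (0.0187, 0.0107, -0.4866)
  A cos θ + B sin θ = C:  0.0413·cos θ + -0.4866·sin θ = -0.4430
  γ=atan2(-0.4866,0.0413)=-1.4862;  ψ=arccos(-0.9071)=2.7071;  θ2=γ+ψ≈1.2209
φ3=240.0° → target in arm frame (-0.0001, -0.0216)
  A cos θ + B sin θ = C:  0.0601·cos θ + -0.4866·sin θ = -0.4543
  γ=atan2(-0.4866,0.0601)=-1.4478;  ψ=arccos(-0.9266)=2.7560;  θ3=γ+ψ≈1.3082

θ₁ = 1.3952, θ₂ = 1.2209, θ₃ = 1.3082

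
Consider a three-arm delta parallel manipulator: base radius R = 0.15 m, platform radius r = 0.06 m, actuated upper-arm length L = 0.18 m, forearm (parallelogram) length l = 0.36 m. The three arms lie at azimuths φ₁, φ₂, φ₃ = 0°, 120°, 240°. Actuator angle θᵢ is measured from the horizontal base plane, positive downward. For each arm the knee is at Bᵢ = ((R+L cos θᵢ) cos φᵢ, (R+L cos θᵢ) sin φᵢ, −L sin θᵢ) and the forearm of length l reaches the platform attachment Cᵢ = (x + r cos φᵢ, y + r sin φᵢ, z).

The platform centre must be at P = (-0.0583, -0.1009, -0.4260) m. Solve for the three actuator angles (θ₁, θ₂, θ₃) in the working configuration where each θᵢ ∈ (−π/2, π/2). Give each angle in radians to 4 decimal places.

φ1=0.0° → target in arm frame (-0.0583, -0.1009)
  e−x'=0.1483;  (l²−L²−(e−x')²−y'²−z²)/2L = -0.3235
  γ=atan2(-0.4260,0.1483)=-1.2358;  ψ=arccos(-0.7171)=2.3704;  θ1=γ+ψ≈1.1347
rotate P by −φ2: (-0.0582, 0.1009, -0.4260)
  A cos θ + B sin θ = C:  0.1482·cos θ + -0.4260·sin θ = -0.3234
  √(A²+B²)=0.4511;  θ2 = -1.2359+2.3704 ≈ 1.1345
rotate P by −φ3: (0.1165, 0.0000, -0.4260)
  A cos θ + B sin θ = C:  -0.0265·cos θ + -0.4260·sin θ = -0.2361
  γ=atan2(-0.4260,-0.0265)=-1.6330;  ψ=arccos(-0.5530)=2.1568;  θ3=γ+ψ≈0.5238

θ₁ = 1.1347, θ₂ = 1.1345, θ₃ = 0.5238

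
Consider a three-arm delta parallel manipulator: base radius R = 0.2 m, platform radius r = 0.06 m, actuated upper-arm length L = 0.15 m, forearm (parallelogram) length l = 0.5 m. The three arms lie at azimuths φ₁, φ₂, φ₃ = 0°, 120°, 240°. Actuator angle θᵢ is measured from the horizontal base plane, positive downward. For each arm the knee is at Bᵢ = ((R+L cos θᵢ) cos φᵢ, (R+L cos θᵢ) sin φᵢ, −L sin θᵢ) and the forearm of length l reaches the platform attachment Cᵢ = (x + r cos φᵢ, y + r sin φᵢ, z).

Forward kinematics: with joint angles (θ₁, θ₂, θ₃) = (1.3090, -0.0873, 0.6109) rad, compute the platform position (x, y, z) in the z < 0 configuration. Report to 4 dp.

S1 = (0.1788·cos0.0°, 0.1788·sin0.0°, -0.1449) = (0.1788, 0.0000, -0.1449)
φ2=120.0°: virtual centre (-0.1447, 0.2507, 0.0131), radius l
arm 3 at φ=240.0°: (R−r)+L cos θ3 = 0.2629;  S3 = (-0.1314, -0.2277, -0.0860)
eliminate P² terms by subtracting sphere 1 from 2 and 3
[-0.6471 0.5013 0.3159]·P = 0.0310;  [-0.6205 -0.4553 0.1177]·P = 0.0235
Cramer: x(z) = -0.0428+0.3349z;  y(z) = 0.0066-0.1979z
sphere 1 gives Az²+Bz+C=0 with A=1.1513, B=0.1388, C=-0.1799;  B²−4AC=0.8476;  roots -0.4601, 0.3396;  negative root z = -0.4601
x = -0.1968, y = 0.0976

(-0.1968, 0.0976, -0.4601)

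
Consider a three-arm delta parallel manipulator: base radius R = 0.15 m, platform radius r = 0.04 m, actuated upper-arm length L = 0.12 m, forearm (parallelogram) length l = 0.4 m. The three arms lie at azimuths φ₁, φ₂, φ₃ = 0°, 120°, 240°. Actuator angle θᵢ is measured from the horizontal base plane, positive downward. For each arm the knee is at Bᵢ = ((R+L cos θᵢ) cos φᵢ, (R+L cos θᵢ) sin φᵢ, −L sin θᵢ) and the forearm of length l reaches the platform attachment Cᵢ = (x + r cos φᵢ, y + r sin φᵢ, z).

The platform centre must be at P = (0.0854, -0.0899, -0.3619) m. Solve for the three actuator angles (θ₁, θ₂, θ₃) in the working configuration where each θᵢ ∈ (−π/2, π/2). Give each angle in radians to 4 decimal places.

θ₁ = -0.0004, θ₂ = 0.9595, θ₃ = 0.2616

rotate P by −φ1: (0.0854, -0.0899, -0.3619)
  e−x'=0.0246;  (l²−L²−(e−x')²−y'²−z²)/2L = 0.0248
  √(A²+B²)=0.3627;  θ1 = -1.5029+1.5025 ≈ -0.0004
arm 2 (φ=120.0°): x'=-0.1206, y'=-0.0290
  A cos θ + B sin θ = C:  0.2306·cos θ + -0.3619·sin θ = -0.1640
  γ=atan2(-0.3619,0.2306)=-1.0036;  ψ=arccos(-0.3823)=1.9631;  θ2=γ+ψ≈0.9595
arm 3 (φ=240.0°): x'=0.0352, y'=0.1189
  A=0.0748, B=-0.3619, C=(l²−L²−A²−y'²−z²)/(2L)=-0.0213
  √(A²+B²)=0.3696;  θ3 = -1.3669+1.6285 ≈ 0.2616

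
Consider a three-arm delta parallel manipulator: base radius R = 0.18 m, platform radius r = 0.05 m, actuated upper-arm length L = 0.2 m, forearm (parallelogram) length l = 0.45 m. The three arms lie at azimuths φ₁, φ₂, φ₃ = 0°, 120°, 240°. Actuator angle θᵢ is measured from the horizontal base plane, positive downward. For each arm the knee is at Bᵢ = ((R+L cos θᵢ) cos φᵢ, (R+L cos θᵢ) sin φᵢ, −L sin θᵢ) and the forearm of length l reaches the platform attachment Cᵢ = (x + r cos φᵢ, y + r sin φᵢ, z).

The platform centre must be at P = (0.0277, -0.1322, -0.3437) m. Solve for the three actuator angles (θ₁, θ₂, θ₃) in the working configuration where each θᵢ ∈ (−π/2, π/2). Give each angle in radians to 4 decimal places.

rotate P by −φ1: (0.0277, -0.1322, -0.3437)
  A=0.1023, B=-0.3437, C=(l²−L²−A²−y'²−z²)/(2L)=0.0411
  √(A²+B²)=0.3586;  θ1 = -1.2815+1.4560 ≈ 0.1745
φ2=120.0° → target in arm frame (-0.1283, 0.0421)
  A=0.2583, B=-0.3437, C=(l²−L²−A²−y'²−z²)/(2L)=-0.0604
  γ=atan2(-0.3437,0.2583)=-0.9262;  ψ=arccos(-0.1404)=1.7116;  θ2=γ+ψ≈0.7854
arm 3 (φ=240.0°): x'=0.1006, y'=0.0901
  e−x'=0.0294;  (l²−L²−(e−x')²−y'²−z²)/2L = 0.0885
  √(A²+B²)=0.3450;  θ3 = -1.4856+1.3114 ≈ -0.1742

θ₁ = 0.1745, θ₂ = 0.7854, θ₃ = -0.1742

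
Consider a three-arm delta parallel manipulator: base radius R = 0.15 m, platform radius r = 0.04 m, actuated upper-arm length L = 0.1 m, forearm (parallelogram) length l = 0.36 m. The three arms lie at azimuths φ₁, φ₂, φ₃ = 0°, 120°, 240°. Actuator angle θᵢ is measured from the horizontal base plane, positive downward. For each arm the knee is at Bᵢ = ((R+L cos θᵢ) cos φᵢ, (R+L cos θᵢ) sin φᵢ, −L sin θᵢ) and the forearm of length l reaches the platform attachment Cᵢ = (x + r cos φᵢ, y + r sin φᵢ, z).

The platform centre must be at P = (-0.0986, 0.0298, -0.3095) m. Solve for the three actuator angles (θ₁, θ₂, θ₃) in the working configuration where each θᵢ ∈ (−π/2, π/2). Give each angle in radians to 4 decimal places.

θ₁ = 0.8725, θ₂ = -0.1746, θ₃ = 0.1749

arm 1 (φ=0.0°): x'=-0.0986, y'=0.0298
  A=0.2086, B=-0.3095, C=(l²−L²−A²−y'²−z²)/(2L)=-0.1030
  √(A²+B²)=0.3732;  θ1 = -0.9777+1.8503 ≈ 0.8725
arm 2 (φ=120.0°): x'=0.0751, y'=0.0705
  A=0.0349, B=-0.3095, C=(l²−L²−A²−y'²−z²)/(2L)=0.0881
  θ2 = atan2(B,A) + arccos(C/0.3115) = -0.1746
φ3=240.0° → target in arm frame (0.0235, -0.1003)
  A cos θ + B sin θ = C:  0.0865·cos θ + -0.3095·sin θ = 0.0313
  θ3 = atan2(B,A) + arccos(C/0.3214) = 0.1749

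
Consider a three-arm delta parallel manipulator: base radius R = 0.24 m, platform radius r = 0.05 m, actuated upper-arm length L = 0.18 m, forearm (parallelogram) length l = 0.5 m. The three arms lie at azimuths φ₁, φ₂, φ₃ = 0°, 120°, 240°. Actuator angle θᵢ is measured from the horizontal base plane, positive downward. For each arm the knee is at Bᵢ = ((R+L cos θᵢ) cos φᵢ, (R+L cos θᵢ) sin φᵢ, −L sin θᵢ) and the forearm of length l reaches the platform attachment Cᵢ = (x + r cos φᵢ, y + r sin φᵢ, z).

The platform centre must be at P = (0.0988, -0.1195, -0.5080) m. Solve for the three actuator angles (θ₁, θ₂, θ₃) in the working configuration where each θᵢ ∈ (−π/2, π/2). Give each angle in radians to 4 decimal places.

θ₁ = 0.5239, θ₂ = 1.3965, θ₃ = 0.6980

φ1=0.0° → target in arm frame (0.0988, -0.1195)
  A=0.0912, B=-0.5080, C=(l²−L²−A²−y'²−z²)/(2L)=-0.1752
  √(A²+B²)=0.5161;  θ1 = -1.3932+1.9171 ≈ 0.5239
rotate P by −φ2: (-0.1529, -0.0258, -0.5080)
  A=0.3429, B=-0.5080, C=(l²−L²−A²−y'²−z²)/(2L)=-0.4408
  θ2 = atan2(B,A) + arccos(C/0.6129) = 1.3965
rotate P by −φ3: (0.0541, 0.1453, -0.5080)
  e−x'=0.1359;  (l²−L²−(e−x')²−y'²−z²)/2L = -0.2224
  √(A²+B²)=0.5259;  θ3 = -1.3094+2.0074 ≈ 0.6980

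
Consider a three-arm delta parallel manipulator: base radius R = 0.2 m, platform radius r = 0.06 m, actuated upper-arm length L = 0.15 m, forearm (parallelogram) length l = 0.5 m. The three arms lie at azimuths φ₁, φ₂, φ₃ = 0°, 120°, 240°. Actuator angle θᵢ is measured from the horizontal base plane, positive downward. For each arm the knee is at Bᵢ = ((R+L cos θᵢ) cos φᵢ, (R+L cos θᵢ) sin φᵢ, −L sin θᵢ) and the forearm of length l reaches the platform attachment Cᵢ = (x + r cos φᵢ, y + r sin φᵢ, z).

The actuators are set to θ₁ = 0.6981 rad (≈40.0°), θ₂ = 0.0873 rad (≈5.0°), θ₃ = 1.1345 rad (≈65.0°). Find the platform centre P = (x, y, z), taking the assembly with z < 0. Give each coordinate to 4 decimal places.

(-0.0085, 0.1676, -0.4869)

arm 1 at φ=0.0°: e+L cos θ1 = 0.2549;  O1 = (0.2549, 0.0000, -0.0964)
O2 = (0.2894·cos120.0°, 0.2894·sin120.0°, -0.0131) = (-0.1447, 0.2507, -0.0131)
O3 = (0.2034·cos240.0°, 0.2034·sin240.0°, -0.1359) = (-0.1017, -0.1761, -0.1359)
|O₂|²−|O₁|² = 0.0097;  |O₃|²−|O₁|² = -0.0144
linear system: -0.7992x+0.5013y = 0.0097−0.1667z; -0.7132x+-0.3523y = -0.0144−-0.0791z
det = 0.6391;  x = 0.0060+0.0299z,  y = 0.0288+-0.2849z
sphere 1 gives Az²+Bz+C=0 with A=1.0820, B=0.1615, C=-0.1779;  B²−4AC=0.7961;  roots -0.4869, 0.3377;  negative root z = -0.4869
x = -0.0085, y = 0.1676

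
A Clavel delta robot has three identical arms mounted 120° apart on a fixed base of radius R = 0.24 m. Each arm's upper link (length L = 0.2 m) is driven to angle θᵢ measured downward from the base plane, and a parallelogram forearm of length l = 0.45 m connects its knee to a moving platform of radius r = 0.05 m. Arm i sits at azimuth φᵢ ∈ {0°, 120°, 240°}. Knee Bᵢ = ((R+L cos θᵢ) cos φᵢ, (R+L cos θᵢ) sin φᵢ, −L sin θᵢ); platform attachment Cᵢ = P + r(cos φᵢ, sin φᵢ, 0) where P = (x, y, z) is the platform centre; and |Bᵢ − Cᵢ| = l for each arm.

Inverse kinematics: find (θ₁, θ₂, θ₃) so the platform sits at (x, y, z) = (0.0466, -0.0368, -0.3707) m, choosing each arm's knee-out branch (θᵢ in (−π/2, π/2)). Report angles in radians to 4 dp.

θ₁ = 0.3492, θ₂ = 0.7854, θ₃ = 0.5236

rotate P by −φ1: (0.0466, -0.0368, -0.3707)
  A=0.1434, B=-0.3707, C=(l²−L²−A²−y'²−z²)/(2L)=0.0079
  √(A²+B²)=0.3975;  θ1 = -1.2017+1.5509 ≈ 0.3492
arm 2 (φ=120.0°): x'=-0.0552, y'=-0.0220
  e−x'=0.2452;  (l²−L²−(e−x')²−y'²−z²)/2L = -0.0888
  γ=atan2(-0.3707,0.2452)=-0.9865;  ψ=arccos(-0.1997)=1.7719;  θ2=γ+ψ≈0.7854
φ3=240.0° → target in arm frame (0.0086, 0.0588)
  A=0.1814, B=-0.3707, C=(l²−L²−A²−y'²−z²)/(2L)=-0.0282
  θ3 = atan2(B,A) + arccos(C/0.4127) = 0.5236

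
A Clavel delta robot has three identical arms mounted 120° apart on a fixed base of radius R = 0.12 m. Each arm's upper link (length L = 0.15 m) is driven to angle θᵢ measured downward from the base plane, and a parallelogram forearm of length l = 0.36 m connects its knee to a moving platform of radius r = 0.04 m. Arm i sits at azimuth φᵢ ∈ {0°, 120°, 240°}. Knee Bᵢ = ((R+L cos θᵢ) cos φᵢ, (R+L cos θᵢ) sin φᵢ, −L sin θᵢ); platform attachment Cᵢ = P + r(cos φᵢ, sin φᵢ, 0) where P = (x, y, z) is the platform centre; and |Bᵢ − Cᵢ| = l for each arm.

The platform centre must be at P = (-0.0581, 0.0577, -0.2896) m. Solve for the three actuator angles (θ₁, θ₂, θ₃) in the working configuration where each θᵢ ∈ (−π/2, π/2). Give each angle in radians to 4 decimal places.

φ1=0.0° → target in arm frame (-0.0581, 0.0577)
  A=0.1381, B=-0.2896, C=(l²−L²−A²−y'²−z²)/(2L)=0.0028
  θ1 = atan2(B,A) + arccos(C/0.3208) = 0.4363
arm 2 (φ=120.0°): x'=0.0790, y'=0.0215
  A=0.0010, B=-0.2896, C=(l²−L²−A²−y'²−z²)/(2L)=0.0759
  γ=atan2(-0.2896,0.0010)=-1.5674;  ψ=arccos(0.2621)=1.3056;  θ2=γ+ψ≈-0.2618
rotate P by −φ3: (-0.0209, -0.0792, -0.2896)
  A cos θ + B sin θ = C:  0.1009·cos θ + -0.2896·sin θ = 0.0226
  √(A²+B²)=0.3067;  θ3 = -1.2355+1.4970 ≈ 0.2616

θ₁ = 0.4363, θ₂ = -0.2618, θ₃ = 0.2616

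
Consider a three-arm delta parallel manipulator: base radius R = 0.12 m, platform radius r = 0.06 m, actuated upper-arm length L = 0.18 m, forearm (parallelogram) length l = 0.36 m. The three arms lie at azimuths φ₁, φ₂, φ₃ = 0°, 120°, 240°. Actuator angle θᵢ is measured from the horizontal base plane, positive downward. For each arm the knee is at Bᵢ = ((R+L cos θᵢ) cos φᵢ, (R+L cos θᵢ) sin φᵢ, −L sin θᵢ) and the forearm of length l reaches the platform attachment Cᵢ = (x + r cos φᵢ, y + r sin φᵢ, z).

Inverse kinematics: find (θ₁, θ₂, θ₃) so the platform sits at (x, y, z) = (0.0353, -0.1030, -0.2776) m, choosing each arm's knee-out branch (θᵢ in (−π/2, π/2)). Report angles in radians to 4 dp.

θ₁ = -0.0003, θ₂ = 0.6110, θ₃ = -0.1746

φ1=0.0° → target in arm frame (0.0353, -0.1030)
  A cos θ + B sin θ = C:  0.0247·cos θ + -0.2776·sin θ = 0.0248
  √(A²+B²)=0.2787;  θ1 = -1.4821+1.4818 ≈ -0.0003
φ2=120.0° → target in arm frame (-0.1069, 0.0209)
  A=0.1669, B=-0.2776, C=(l²−L²−A²−y'²−z²)/(2L)=-0.0226
  γ=atan2(-0.2776,0.1669)=-1.0296;  ψ=arccos(-0.0698)=1.6407;  θ2=γ+ψ≈0.6110
arm 3 (φ=240.0°): x'=0.0716, y'=0.0821
  A cos θ + B sin θ = C:  -0.0116·cos θ + -0.2776·sin θ = 0.0369
  γ=atan2(-0.2776,-0.0116)=-1.6124;  ψ=arccos(0.1327)=1.4377;  θ3=γ+ψ≈-0.1746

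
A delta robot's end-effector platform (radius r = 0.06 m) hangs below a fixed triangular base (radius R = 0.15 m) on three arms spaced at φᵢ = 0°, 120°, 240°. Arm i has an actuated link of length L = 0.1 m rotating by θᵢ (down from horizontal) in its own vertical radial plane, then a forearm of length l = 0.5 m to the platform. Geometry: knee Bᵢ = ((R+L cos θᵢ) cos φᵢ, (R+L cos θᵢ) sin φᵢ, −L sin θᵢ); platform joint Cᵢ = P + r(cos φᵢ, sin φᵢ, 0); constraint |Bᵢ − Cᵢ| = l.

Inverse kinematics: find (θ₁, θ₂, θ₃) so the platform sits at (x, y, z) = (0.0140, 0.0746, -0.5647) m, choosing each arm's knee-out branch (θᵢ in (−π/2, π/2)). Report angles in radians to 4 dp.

θ₁ = 1.0475, θ₂ = 0.8730, θ₃ = 1.3967

arm 1 (φ=0.0°): x'=0.0140, y'=0.0746
  A=0.0760, B=-0.5647, C=(l²−L²−A²−y'²−z²)/(2L)=-0.4511
  θ1 = atan2(B,A) + arccos(C/0.5698) = 1.0475
rotate P by −φ2: (0.0576, -0.0494, -0.5647)
  A cos θ + B sin θ = C:  0.0324·cos θ + -0.5647·sin θ = -0.4119
  θ2 = atan2(B,A) + arccos(C/0.5656) = 0.8730
rotate P by −φ3: (-0.0716, -0.0252, -0.5647)
  A cos θ + B sin θ = C:  0.1616·cos θ + -0.5647·sin θ = -0.5282
  √(A²+B²)=0.5874;  θ3 = -1.2921+2.6888 ≈ 1.3967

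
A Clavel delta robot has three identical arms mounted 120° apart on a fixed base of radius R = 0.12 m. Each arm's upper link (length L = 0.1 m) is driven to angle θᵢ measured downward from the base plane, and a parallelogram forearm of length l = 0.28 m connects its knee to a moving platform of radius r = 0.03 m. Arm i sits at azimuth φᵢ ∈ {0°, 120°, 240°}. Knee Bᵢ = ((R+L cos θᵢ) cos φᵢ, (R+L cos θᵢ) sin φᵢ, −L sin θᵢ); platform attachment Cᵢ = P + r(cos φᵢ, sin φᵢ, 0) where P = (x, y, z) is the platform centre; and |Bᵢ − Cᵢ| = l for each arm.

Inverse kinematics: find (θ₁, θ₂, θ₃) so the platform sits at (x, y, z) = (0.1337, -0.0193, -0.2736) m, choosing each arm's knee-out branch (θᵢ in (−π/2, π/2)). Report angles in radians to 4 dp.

θ₁ = 0.0000, θ₂ = 1.3959, θ₃ = 1.2216

φ1=0.0° → target in arm frame (0.1337, -0.0193)
  A cos θ + B sin θ = C:  -0.0437·cos θ + -0.2736·sin θ = -0.0437
  √(A²+B²)=0.2771;  θ1 = -1.7292+1.7292 ≈ 0.0000
arm 2 (φ=120.0°): x'=-0.0836, y'=-0.1061
  A cos θ + B sin θ = C:  0.1736·cos θ + -0.2736·sin θ = -0.2392
  θ2 = atan2(B,A) + arccos(C/0.3240) = 1.3959
φ3=240.0° → target in arm frame (-0.0501, 0.1254)
  A cos θ + B sin θ = C:  0.1401·cos θ + -0.2736·sin θ = -0.2091
  √(A²+B²)=0.3074;  θ3 = -1.0974+2.3191 ≈ 1.2216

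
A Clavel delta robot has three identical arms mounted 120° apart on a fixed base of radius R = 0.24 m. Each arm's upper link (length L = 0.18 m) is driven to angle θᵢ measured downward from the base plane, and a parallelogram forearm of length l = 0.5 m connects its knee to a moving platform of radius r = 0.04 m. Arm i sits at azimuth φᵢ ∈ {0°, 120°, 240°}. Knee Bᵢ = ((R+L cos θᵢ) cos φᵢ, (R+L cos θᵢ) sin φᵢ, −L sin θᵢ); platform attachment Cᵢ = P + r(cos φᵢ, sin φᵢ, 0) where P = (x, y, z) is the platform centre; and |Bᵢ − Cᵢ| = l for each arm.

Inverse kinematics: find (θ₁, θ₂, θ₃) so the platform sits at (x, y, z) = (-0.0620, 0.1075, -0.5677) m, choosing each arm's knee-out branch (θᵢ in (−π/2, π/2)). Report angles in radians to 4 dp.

φ1=0.0° → target in arm frame (-0.0620, 0.1075)
  e−x'=0.2620;  (l²−L²−(e−x')²−y'²−z²)/2L = -0.5136
  γ=atan2(-0.5677,0.2620)=-1.1384;  ψ=arccos(-0.8214)=2.5346;  θ1=γ+ψ≈1.3962
arm 2 (φ=120.0°): x'=0.1241, y'=-0.0001
  e−x'=0.0759;  (l²−L²−(e−x')²−y'²−z²)/2L = -0.3068
  √(A²+B²)=0.5728;  θ2 = -1.4379+2.1361 ≈ 0.6982
rotate P by −φ3: (-0.0621, -0.1074, -0.5677)
  e−x'=0.2621;  (l²−L²−(e−x')²−y'²−z²)/2L = -0.5137
  √(A²+B²)=0.6253;  θ3 = -1.1383+2.5348 ≈ 1.3966

θ₁ = 1.3962, θ₂ = 0.6982, θ₃ = 1.3966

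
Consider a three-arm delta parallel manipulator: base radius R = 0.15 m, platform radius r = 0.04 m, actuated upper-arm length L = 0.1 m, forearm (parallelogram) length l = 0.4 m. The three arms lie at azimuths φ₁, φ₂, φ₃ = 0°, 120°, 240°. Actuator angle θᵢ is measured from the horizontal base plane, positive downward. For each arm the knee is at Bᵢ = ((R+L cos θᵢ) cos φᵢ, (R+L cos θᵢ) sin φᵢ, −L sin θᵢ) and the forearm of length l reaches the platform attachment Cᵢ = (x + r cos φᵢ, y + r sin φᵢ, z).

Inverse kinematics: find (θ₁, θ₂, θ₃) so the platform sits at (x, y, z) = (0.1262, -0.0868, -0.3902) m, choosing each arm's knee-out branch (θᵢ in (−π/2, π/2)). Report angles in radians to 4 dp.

θ₁ = 0.0876, θ₂ = 1.3963, θ₃ = 0.6982

φ1=0.0° → target in arm frame (0.1262, -0.0868)
  e−x'=-0.0162;  (l²−L²−(e−x')²−y'²−z²)/2L = -0.0503
  θ1 = atan2(B,A) + arccos(C/0.3905) = 0.0876
rotate P by −φ2: (-0.1383, -0.0659, -0.3902)
  e−x'=0.2483;  (l²−L²−(e−x')²−y'²−z²)/2L = -0.3412
  √(A²+B²)=0.4625;  θ2 = -1.0041+2.4005 ≈ 1.3963
rotate P by −φ3: (0.0121, 0.1527, -0.3902)
  e−x'=0.0979;  (l²−L²−(e−x')²−y'²−z²)/2L = -0.1758
  γ=atan2(-0.3902,0.0979)=-1.3249;  ψ=arccos(-0.4370)=2.0231;  θ3=γ+ψ≈0.6982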